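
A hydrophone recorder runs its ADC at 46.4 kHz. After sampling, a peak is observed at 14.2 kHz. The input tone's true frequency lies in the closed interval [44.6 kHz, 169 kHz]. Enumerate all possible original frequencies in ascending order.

Frequencies that alias to 14.2 kHz are k·fs ± 14.2 kHz for integer k ≥ 0.
k=0: 14.2 kHz.
k=1: 32.2 kHz, 60.6 kHz.
k=2: 78.6 kHz, 107 kHz.
k=3: 125 kHz, 153.4 kHz.
k=4: 171.4 kHz, 199.8 kHz.
Within [44.6 kHz, 169 kHz]: 60.6 kHz, 78.6 kHz, 107 kHz, 125 kHz, 153.4 kHz.

60.6 kHz, 78.6 kHz, 107 kHz, 125 kHz, 153.4 kHz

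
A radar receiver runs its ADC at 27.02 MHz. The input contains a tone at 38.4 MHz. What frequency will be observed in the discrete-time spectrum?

11.38 MHz

38.4 MHz mod fs = 11.38 MHz.
11.38 MHz ≤ fs/2 = 13.51 MHz, appears at 11.38 MHz.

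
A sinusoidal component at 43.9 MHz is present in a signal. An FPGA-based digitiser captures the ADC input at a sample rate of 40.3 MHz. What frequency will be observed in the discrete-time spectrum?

43.9 MHz mod fs = 3.6 MHz.
3.6 MHz ≤ fs/2 = 20.15 MHz, appears at 3.6 MHz.

3.6 MHz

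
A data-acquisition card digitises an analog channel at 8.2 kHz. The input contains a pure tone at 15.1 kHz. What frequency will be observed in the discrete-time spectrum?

1.3 kHz

15.1 kHz mod fs = 6.9 kHz.
6.9 kHz > fs/2 = 4.1 kHz, folds to fs − 6.9 kHz = 1.3 kHz.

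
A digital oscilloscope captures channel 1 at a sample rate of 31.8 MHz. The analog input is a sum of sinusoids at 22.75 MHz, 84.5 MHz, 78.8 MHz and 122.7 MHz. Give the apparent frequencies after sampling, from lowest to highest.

fs/2 = 15.9 MHz.
22.75 MHz > fs/2 = 15.9 MHz, folds to fs − 22.75 MHz = 9.05 MHz.
84.5 MHz mod fs = 20.9 MHz.
20.9 MHz > fs/2 = 15.9 MHz, folds to fs − 20.9 MHz = 10.9 MHz.
78.8 MHz mod fs = 15.2 MHz.
15.2 MHz ≤ fs/2 = 15.9 MHz, appears at 15.2 MHz.
122.7 MHz mod fs = 27.3 MHz.
27.3 MHz > fs/2 = 15.9 MHz, folds to fs − 27.3 MHz = 4.5 MHz.
Distinct values: {4.5 MHz, 9.05 MHz, 10.9 MHz, 15.2 MHz}.

4.5 MHz, 9.05 MHz, 10.9 MHz, 15.2 MHz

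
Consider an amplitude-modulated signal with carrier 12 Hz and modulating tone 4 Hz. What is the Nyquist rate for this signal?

32 Hz

AM sidebands sit at fc ± fm = 8 Hz and 16 Hz.
Highest-frequency component: 16 Hz.
Nyquist rate = 2 × 16 Hz = 32 Hz.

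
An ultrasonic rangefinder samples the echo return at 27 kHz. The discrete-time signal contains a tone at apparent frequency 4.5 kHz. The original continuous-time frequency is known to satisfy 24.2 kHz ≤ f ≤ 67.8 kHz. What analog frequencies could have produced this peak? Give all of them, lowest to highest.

31.5 kHz, 49.5 kHz, 58.5 kHz

Frequencies that alias to 4.5 kHz are k·fs ± 4.5 kHz for integer k ≥ 0.
k=0: 4.5 kHz.
k=1: 22.5 kHz, 31.5 kHz.
k=2: 49.5 kHz, 58.5 kHz.
k=3: 76.5 kHz, 85.5 kHz.
Within [24.2 kHz, 67.8 kHz]: 31.5 kHz, 49.5 kHz, 58.5 kHz.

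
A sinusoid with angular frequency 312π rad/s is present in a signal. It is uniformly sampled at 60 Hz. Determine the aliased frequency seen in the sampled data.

24 Hz

ω = 312π rad/s → f = ω/(2π) = 156 Hz.
156 Hz mod fs = 36 Hz.
36 Hz > fs/2 = 30 Hz, folds to fs − 36 Hz = 24 Hz.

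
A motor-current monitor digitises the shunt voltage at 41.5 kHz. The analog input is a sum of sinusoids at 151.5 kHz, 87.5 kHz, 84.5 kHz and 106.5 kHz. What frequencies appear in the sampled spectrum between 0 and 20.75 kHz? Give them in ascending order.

fs/2 = 20.75 kHz.
151.5 kHz mod fs = 27 kHz.
27 kHz > fs/2 = 20.75 kHz, folds to fs − 27 kHz = 14.5 kHz.
87.5 kHz mod fs = 4.5 kHz.
4.5 kHz ≤ fs/2 = 20.75 kHz, appears at 4.5 kHz.
84.5 kHz mod fs = 1.5 kHz.
1.5 kHz ≤ fs/2 = 20.75 kHz, appears at 1.5 kHz.
106.5 kHz mod fs = 23.5 kHz.
23.5 kHz > fs/2 = 20.75 kHz, folds to fs − 23.5 kHz = 18 kHz.
Distinct values: {1.5 kHz, 4.5 kHz, 14.5 kHz, 18 kHz}.

1.5 kHz, 4.5 kHz, 14.5 kHz, 18 kHz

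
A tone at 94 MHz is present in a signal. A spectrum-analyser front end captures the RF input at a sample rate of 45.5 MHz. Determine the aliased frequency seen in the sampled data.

3 MHz

94 MHz mod fs = 3 MHz.
3 MHz ≤ fs/2 = 22.75 MHz, appears at 3 MHz.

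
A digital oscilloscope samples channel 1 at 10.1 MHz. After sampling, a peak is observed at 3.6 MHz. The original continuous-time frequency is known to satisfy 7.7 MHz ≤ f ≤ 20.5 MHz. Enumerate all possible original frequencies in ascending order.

Frequencies that alias to 3.6 MHz are k·fs ± 3.6 MHz for integer k ≥ 0.
k=0: 3.6 MHz.
k=1: 6.5 MHz, 13.7 MHz.
k=2: 16.6 MHz, 23.8 MHz.
k=3: 26.7 MHz, 33.9 MHz.
Within [7.7 MHz, 20.5 MHz]: 13.7 MHz, 16.6 MHz.

13.7 MHz, 16.6 MHz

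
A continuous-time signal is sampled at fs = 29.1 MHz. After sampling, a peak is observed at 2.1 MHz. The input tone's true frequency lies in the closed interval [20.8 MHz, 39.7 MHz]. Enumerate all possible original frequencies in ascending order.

27 MHz, 31.2 MHz

Frequencies that alias to 2.1 MHz are k·fs ± 2.1 MHz for integer k ≥ 0.
k=0: 2.1 MHz.
k=1: 27 MHz, 31.2 MHz.
k=2: 56.1 MHz, 60.3 MHz.
Within [20.8 MHz, 39.7 MHz]: 27 MHz, 31.2 MHz.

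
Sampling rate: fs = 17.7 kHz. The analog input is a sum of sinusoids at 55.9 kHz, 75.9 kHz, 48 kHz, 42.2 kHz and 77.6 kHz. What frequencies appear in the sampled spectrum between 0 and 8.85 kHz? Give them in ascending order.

fs/2 = 8.85 kHz.
55.9 kHz mod fs = 2.8 kHz.
2.8 kHz ≤ fs/2 = 8.85 kHz, appears at 2.8 kHz.
75.9 kHz mod fs = 5.1 kHz.
5.1 kHz ≤ fs/2 = 8.85 kHz, appears at 5.1 kHz.
48 kHz mod fs = 12.6 kHz.
12.6 kHz > fs/2 = 8.85 kHz, folds to fs − 12.6 kHz = 5.1 kHz.
42.2 kHz mod fs = 6.8 kHz.
6.8 kHz ≤ fs/2 = 8.85 kHz, appears at 6.8 kHz.
77.6 kHz mod fs = 6.8 kHz.
6.8 kHz ≤ fs/2 = 8.85 kHz, appears at 6.8 kHz.
Distinct values: {2.8 kHz, 5.1 kHz, 6.8 kHz}.

2.8 kHz, 5.1 kHz, 6.8 kHz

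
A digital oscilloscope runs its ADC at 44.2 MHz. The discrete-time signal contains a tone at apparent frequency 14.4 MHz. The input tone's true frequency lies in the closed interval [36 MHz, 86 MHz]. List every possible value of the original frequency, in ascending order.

Frequencies that alias to 14.4 MHz are k·fs ± 14.4 MHz for integer k ≥ 0.
k=0: 14.4 MHz.
k=1: 29.8 MHz, 58.6 MHz.
k=2: 74 MHz, 102.8 MHz.
k=3: 118.2 MHz, 147 MHz.
Within [36 MHz, 86 MHz]: 58.6 MHz, 74 MHz.

58.6 MHz, 74 MHz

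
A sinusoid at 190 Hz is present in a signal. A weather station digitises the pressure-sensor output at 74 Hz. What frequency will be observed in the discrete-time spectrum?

190 Hz mod fs = 42 Hz.
42 Hz > fs/2 = 37 Hz, folds to fs − 42 Hz = 32 Hz.

32 Hz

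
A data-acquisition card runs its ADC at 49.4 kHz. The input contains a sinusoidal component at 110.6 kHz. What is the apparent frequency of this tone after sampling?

11.8 kHz

110.6 kHz mod fs = 11.8 kHz.
11.8 kHz ≤ fs/2 = 24.7 kHz, appears at 11.8 kHz.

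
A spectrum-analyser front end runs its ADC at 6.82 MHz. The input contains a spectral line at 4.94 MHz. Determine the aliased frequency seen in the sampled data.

1.88 MHz

4.94 MHz > fs/2 = 3.41 MHz, folds to fs − 4.94 MHz = 1.88 MHz.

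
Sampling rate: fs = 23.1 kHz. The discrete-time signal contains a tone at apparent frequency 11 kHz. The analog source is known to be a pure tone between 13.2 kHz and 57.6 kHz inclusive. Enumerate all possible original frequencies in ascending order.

34.1 kHz, 35.2 kHz, 57.2 kHz

Frequencies that alias to 11 kHz are k·fs ± 11 kHz for integer k ≥ 0.
k=0: 11 kHz.
k=1: 12.1 kHz, 34.1 kHz.
k=2: 35.2 kHz, 57.2 kHz.
k=3: 58.3 kHz, 80.3 kHz.
Within [13.2 kHz, 57.6 kHz]: 34.1 kHz, 35.2 kHz, 57.2 kHz.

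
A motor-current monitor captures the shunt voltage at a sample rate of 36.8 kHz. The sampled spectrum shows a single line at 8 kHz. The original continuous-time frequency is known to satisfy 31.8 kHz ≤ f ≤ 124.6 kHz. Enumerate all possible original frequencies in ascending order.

44.8 kHz, 65.6 kHz, 81.6 kHz, 102.4 kHz, 118.4 kHz

Frequencies that alias to 8 kHz are k·fs ± 8 kHz for integer k ≥ 0.
k=0: 8 kHz.
k=1: 28.8 kHz, 44.8 kHz.
k=2: 65.6 kHz, 81.6 kHz.
k=3: 102.4 kHz, 118.4 kHz.
k=4: 139.2 kHz, 155.2 kHz.
Within [31.8 kHz, 124.6 kHz]: 44.8 kHz, 65.6 kHz, 81.6 kHz, 102.4 kHz, 118.4 kHz.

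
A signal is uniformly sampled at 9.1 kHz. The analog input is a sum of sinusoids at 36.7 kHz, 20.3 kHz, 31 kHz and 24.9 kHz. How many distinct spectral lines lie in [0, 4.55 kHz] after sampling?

fs/2 = 4.55 kHz.
36.7 kHz mod fs = 0.3 kHz.
0.3 kHz ≤ fs/2 = 4.55 kHz, appears at 0.3 kHz.
20.3 kHz mod fs = 2.1 kHz.
2.1 kHz ≤ fs/2 = 4.55 kHz, appears at 2.1 kHz.
31 kHz mod fs = 3.7 kHz.
3.7 kHz ≤ fs/2 = 4.55 kHz, appears at 3.7 kHz.
24.9 kHz mod fs = 6.7 kHz.
6.7 kHz > fs/2 = 4.55 kHz, folds to fs − 6.7 kHz = 2.4 kHz.
Distinct values: {0.3 kHz, 2.1 kHz, 2.4 kHz, 3.7 kHz} → 4.

4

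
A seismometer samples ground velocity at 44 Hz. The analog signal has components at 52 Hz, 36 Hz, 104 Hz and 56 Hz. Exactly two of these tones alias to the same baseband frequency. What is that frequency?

fs/2 = 22 Hz.
52 Hz mod fs = 8 Hz.
8 Hz ≤ fs/2 = 22 Hz, appears at 8 Hz.
36 Hz > fs/2 = 22 Hz, folds to fs − 36 Hz = 8 Hz.
104 Hz mod fs = 16 Hz.
16 Hz ≤ fs/2 = 22 Hz, appears at 16 Hz.
56 Hz mod fs = 12 Hz.
12 Hz ≤ fs/2 = 22 Hz, appears at 12 Hz.
36 Hz and 52 Hz both map to 8 Hz.

8 Hz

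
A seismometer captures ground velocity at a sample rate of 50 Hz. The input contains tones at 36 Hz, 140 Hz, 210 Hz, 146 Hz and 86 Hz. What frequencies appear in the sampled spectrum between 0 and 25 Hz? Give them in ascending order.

4 Hz, 10 Hz, 14 Hz

fs/2 = 25 Hz.
36 Hz > fs/2 = 25 Hz, folds to fs − 36 Hz = 14 Hz.
140 Hz mod fs = 40 Hz.
40 Hz > fs/2 = 25 Hz, folds to fs − 40 Hz = 10 Hz.
210 Hz mod fs = 10 Hz.
10 Hz ≤ fs/2 = 25 Hz, appears at 10 Hz.
146 Hz mod fs = 46 Hz.
46 Hz > fs/2 = 25 Hz, folds to fs − 46 Hz = 4 Hz.
86 Hz mod fs = 36 Hz.
36 Hz > fs/2 = 25 Hz, folds to fs − 36 Hz = 14 Hz.
Distinct values: {4 Hz, 10 Hz, 14 Hz}.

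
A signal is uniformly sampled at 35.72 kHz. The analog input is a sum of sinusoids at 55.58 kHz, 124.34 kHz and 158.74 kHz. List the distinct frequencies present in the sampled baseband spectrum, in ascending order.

15.86 kHz, 17.18 kHz

fs/2 = 17.86 kHz.
55.58 kHz mod fs = 19.86 kHz.
19.86 kHz > fs/2 = 17.86 kHz, folds to fs − 19.86 kHz = 15.86 kHz.
124.34 kHz mod fs = 17.18 kHz.
17.18 kHz ≤ fs/2 = 17.86 kHz, appears at 17.18 kHz.
158.74 kHz mod fs = 15.86 kHz.
15.86 kHz ≤ fs/2 = 17.86 kHz, appears at 15.86 kHz.
Distinct values: {15.86 kHz, 17.18 kHz}.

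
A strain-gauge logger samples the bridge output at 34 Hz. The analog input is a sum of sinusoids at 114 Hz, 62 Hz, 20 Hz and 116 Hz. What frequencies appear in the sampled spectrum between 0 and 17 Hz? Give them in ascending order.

fs/2 = 17 Hz.
114 Hz mod fs = 12 Hz.
12 Hz ≤ fs/2 = 17 Hz, appears at 12 Hz.
62 Hz mod fs = 28 Hz.
28 Hz > fs/2 = 17 Hz, folds to fs − 28 Hz = 6 Hz.
20 Hz > fs/2 = 17 Hz, folds to fs − 20 Hz = 14 Hz.
116 Hz mod fs = 14 Hz.
14 Hz ≤ fs/2 = 17 Hz, appears at 14 Hz.
Distinct values: {6 Hz, 12 Hz, 14 Hz}.

6 Hz, 12 Hz, 14 Hz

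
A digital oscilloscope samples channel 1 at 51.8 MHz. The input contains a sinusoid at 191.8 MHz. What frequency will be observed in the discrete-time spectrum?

15.4 MHz

191.8 MHz mod fs = 36.4 MHz.
36.4 MHz > fs/2 = 25.9 MHz, folds to fs − 36.4 MHz = 15.4 MHz.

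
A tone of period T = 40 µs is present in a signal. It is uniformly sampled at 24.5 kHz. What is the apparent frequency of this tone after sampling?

T = 40 µs → f = 1/T = 25 kHz.
25 kHz mod fs = 0.5 kHz.
0.5 kHz ≤ fs/2 = 12.25 kHz, appears at 0.5 kHz.

0.5 kHz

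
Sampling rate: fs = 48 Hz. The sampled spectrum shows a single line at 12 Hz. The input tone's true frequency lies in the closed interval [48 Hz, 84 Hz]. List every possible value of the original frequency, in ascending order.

60 Hz, 84 Hz

Frequencies that alias to 12 Hz are k·fs ± 12 Hz for integer k ≥ 0.
k=0: 12 Hz.
k=1: 36 Hz, 60 Hz.
k=2: 84 Hz, 108 Hz.
k=3: 132 Hz, 156 Hz.
Within [48 Hz, 84 Hz]: 60 Hz, 84 Hz.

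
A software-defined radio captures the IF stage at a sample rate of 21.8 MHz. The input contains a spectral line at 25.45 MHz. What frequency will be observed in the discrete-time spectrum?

25.45 MHz mod fs = 3.65 MHz.
3.65 MHz ≤ fs/2 = 10.9 MHz, appears at 3.65 MHz.

3.65 MHz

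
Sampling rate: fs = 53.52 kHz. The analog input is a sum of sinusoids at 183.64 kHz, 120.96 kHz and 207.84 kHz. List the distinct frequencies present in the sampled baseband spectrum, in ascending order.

6.24 kHz, 13.92 kHz, 23.08 kHz

fs/2 = 26.76 kHz.
183.64 kHz mod fs = 23.08 kHz.
23.08 kHz ≤ fs/2 = 26.76 kHz, appears at 23.08 kHz.
120.96 kHz mod fs = 13.92 kHz.
13.92 kHz ≤ fs/2 = 26.76 kHz, appears at 13.92 kHz.
207.84 kHz mod fs = 47.28 kHz.
47.28 kHz > fs/2 = 26.76 kHz, folds to fs − 47.28 kHz = 6.24 kHz.
Distinct values: {6.24 kHz, 13.92 kHz, 23.08 kHz}.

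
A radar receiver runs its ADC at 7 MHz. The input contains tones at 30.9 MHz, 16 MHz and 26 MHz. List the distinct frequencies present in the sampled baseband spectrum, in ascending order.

fs/2 = 3.5 MHz.
30.9 MHz mod fs = 2.9 MHz.
2.9 MHz ≤ fs/2 = 3.5 MHz, appears at 2.9 MHz.
16 MHz mod fs = 2 MHz.
2 MHz ≤ fs/2 = 3.5 MHz, appears at 2 MHz.
26 MHz mod fs = 5 MHz.
5 MHz > fs/2 = 3.5 MHz, folds to fs − 5 MHz = 2 MHz.
Distinct values: {2 MHz, 2.9 MHz}.

2 MHz, 2.9 MHz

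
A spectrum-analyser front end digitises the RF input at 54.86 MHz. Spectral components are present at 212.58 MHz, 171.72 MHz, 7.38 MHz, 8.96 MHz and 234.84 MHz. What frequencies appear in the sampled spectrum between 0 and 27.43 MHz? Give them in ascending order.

6.86 MHz, 7.14 MHz, 7.38 MHz, 8.96 MHz, 15.4 MHz

fs/2 = 27.43 MHz.
212.58 MHz mod fs = 48 MHz.
48 MHz > fs/2 = 27.43 MHz, folds to fs − 48 MHz = 6.86 MHz.
171.72 MHz mod fs = 7.14 MHz.
7.14 MHz ≤ fs/2 = 27.43 MHz, appears at 7.14 MHz.
7.38 MHz ≤ fs/2 = 27.43 MHz, passes unchanged.
8.96 MHz ≤ fs/2 = 27.43 MHz, passes unchanged.
234.84 MHz mod fs = 15.4 MHz.
15.4 MHz ≤ fs/2 = 27.43 MHz, appears at 15.4 MHz.
Distinct values: {6.86 MHz, 7.14 MHz, 7.38 MHz, 8.96 MHz, 15.4 MHz}.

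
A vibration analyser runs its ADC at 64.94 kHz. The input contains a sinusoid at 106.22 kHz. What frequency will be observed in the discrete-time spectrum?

106.22 kHz mod fs = 41.28 kHz.
41.28 kHz > fs/2 = 32.47 kHz, folds to fs − 41.28 kHz = 23.66 kHz.

23.66 kHz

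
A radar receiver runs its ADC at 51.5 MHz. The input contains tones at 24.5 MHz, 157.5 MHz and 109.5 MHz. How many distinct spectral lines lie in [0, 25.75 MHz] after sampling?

fs/2 = 25.75 MHz.
24.5 MHz ≤ fs/2 = 25.75 MHz, passes unchanged.
157.5 MHz mod fs = 3 MHz.
3 MHz ≤ fs/2 = 25.75 MHz, appears at 3 MHz.
109.5 MHz mod fs = 6.5 MHz.
6.5 MHz ≤ fs/2 = 25.75 MHz, appears at 6.5 MHz.
Distinct values: {3 MHz, 6.5 MHz, 24.5 MHz} → 3.

3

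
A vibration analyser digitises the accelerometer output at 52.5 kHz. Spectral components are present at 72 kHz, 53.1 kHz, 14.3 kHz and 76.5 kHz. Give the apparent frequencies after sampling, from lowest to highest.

fs/2 = 26.25 kHz.
72 kHz mod fs = 19.5 kHz.
19.5 kHz ≤ fs/2 = 26.25 kHz, appears at 19.5 kHz.
53.1 kHz mod fs = 0.6 kHz.
0.6 kHz ≤ fs/2 = 26.25 kHz, appears at 0.6 kHz.
14.3 kHz ≤ fs/2 = 26.25 kHz, passes unchanged.
76.5 kHz mod fs = 24 kHz.
24 kHz ≤ fs/2 = 26.25 kHz, appears at 24 kHz.
Distinct values: {0.6 kHz, 14.3 kHz, 19.5 kHz, 24 kHz}.

0.6 kHz, 14.3 kHz, 19.5 kHz, 24 kHz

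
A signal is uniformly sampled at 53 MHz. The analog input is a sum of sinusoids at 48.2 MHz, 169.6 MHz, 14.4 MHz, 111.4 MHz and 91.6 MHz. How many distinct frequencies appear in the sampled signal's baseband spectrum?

4

fs/2 = 26.5 MHz.
48.2 MHz > fs/2 = 26.5 MHz, folds to fs − 48.2 MHz = 4.8 MHz.
169.6 MHz mod fs = 10.6 MHz.
10.6 MHz ≤ fs/2 = 26.5 MHz, appears at 10.6 MHz.
14.4 MHz ≤ fs/2 = 26.5 MHz, passes unchanged.
111.4 MHz mod fs = 5.4 MHz.
5.4 MHz ≤ fs/2 = 26.5 MHz, appears at 5.4 MHz.
91.6 MHz mod fs = 38.6 MHz.
38.6 MHz > fs/2 = 26.5 MHz, folds to fs − 38.6 MHz = 14.4 MHz.
Distinct values: {4.8 MHz, 5.4 MHz, 10.6 MHz, 14.4 MHz} → 4.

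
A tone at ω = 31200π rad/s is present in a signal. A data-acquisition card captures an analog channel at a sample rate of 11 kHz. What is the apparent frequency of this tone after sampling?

ω = 31200π rad/s → f = ω/(2π) = 15600 Hz = 15.6 kHz.
15.6 kHz mod fs = 4.6 kHz.
4.6 kHz ≤ fs/2 = 5.5 kHz, appears at 4.6 kHz.

4.6 kHz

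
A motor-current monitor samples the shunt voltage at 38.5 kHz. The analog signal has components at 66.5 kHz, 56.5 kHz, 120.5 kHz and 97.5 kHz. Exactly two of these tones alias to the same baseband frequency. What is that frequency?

18 kHz

fs/2 = 19.25 kHz.
66.5 kHz mod fs = 28 kHz.
28 kHz > fs/2 = 19.25 kHz, folds to fs − 28 kHz = 10.5 kHz.
56.5 kHz mod fs = 18 kHz.
18 kHz ≤ fs/2 = 19.25 kHz, appears at 18 kHz.
120.5 kHz mod fs = 5 kHz.
5 kHz ≤ fs/2 = 19.25 kHz, appears at 5 kHz.
97.5 kHz mod fs = 20.5 kHz.
20.5 kHz > fs/2 = 19.25 kHz, folds to fs − 20.5 kHz = 18 kHz.
56.5 kHz and 97.5 kHz both map to 18 kHz.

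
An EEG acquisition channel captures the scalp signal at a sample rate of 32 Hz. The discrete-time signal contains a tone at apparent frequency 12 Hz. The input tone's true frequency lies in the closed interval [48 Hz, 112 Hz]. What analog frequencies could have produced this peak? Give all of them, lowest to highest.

Frequencies that alias to 12 Hz are k·fs ± 12 Hz for integer k ≥ 0.
k=0: 12 Hz.
k=1: 20 Hz, 44 Hz.
k=2: 52 Hz, 76 Hz.
k=3: 84 Hz, 108 Hz.
k=4: 116 Hz, 140 Hz.
Within [48 Hz, 112 Hz]: 52 Hz, 76 Hz, 84 Hz, 108 Hz.

52 Hz, 76 Hz, 84 Hz, 108 Hz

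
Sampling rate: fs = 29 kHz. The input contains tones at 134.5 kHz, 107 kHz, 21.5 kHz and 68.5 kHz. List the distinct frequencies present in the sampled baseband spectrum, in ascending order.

fs/2 = 14.5 kHz.
134.5 kHz mod fs = 18.5 kHz.
18.5 kHz > fs/2 = 14.5 kHz, folds to fs − 18.5 kHz = 10.5 kHz.
107 kHz mod fs = 20 kHz.
20 kHz > fs/2 = 14.5 kHz, folds to fs − 20 kHz = 9 kHz.
21.5 kHz > fs/2 = 14.5 kHz, folds to fs − 21.5 kHz = 7.5 kHz.
68.5 kHz mod fs = 10.5 kHz.
10.5 kHz ≤ fs/2 = 14.5 kHz, appears at 10.5 kHz.
Distinct values: {7.5 kHz, 9 kHz, 10.5 kHz}.

7.5 kHz, 9 kHz, 10.5 kHz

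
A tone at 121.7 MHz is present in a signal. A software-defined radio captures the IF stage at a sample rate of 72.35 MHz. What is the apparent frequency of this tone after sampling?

121.7 MHz mod fs = 49.35 MHz.
49.35 MHz > fs/2 = 36.175 MHz, folds to fs − 49.35 MHz = 23 MHz.

23 MHz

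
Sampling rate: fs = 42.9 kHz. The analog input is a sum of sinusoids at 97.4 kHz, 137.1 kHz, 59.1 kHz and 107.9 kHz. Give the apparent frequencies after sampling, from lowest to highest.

fs/2 = 21.45 kHz.
97.4 kHz mod fs = 11.6 kHz.
11.6 kHz ≤ fs/2 = 21.45 kHz, appears at 11.6 kHz.
137.1 kHz mod fs = 8.4 kHz.
8.4 kHz ≤ fs/2 = 21.45 kHz, appears at 8.4 kHz.
59.1 kHz mod fs = 16.2 kHz.
16.2 kHz ≤ fs/2 = 21.45 kHz, appears at 16.2 kHz.
107.9 kHz mod fs = 22.1 kHz.
22.1 kHz > fs/2 = 21.45 kHz, folds to fs − 22.1 kHz = 20.8 kHz.
Distinct values: {8.4 kHz, 11.6 kHz, 16.2 kHz, 20.8 kHz}.

8.4 kHz, 11.6 kHz, 16.2 kHz, 20.8 kHz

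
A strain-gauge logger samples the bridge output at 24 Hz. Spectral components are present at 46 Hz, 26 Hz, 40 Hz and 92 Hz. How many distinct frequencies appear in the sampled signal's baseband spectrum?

3

fs/2 = 12 Hz.
46 Hz mod fs = 22 Hz.
22 Hz > fs/2 = 12 Hz, folds to fs − 22 Hz = 2 Hz.
26 Hz mod fs = 2 Hz.
2 Hz ≤ fs/2 = 12 Hz, appears at 2 Hz.
40 Hz mod fs = 16 Hz.
16 Hz > fs/2 = 12 Hz, folds to fs − 16 Hz = 8 Hz.
92 Hz mod fs = 20 Hz.
20 Hz > fs/2 = 12 Hz, folds to fs − 20 Hz = 4 Hz.
Distinct values: {2 Hz, 4 Hz, 8 Hz} → 3.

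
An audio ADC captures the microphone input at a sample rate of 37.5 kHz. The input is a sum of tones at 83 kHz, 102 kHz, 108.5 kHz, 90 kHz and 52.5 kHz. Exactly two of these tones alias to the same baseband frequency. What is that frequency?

15 kHz

fs/2 = 18.75 kHz.
83 kHz mod fs = 8 kHz.
8 kHz ≤ fs/2 = 18.75 kHz, appears at 8 kHz.
102 kHz mod fs = 27 kHz.
27 kHz > fs/2 = 18.75 kHz, folds to fs − 27 kHz = 10.5 kHz.
108.5 kHz mod fs = 33.5 kHz.
33.5 kHz > fs/2 = 18.75 kHz, folds to fs − 33.5 kHz = 4 kHz.
90 kHz mod fs = 15 kHz.
15 kHz ≤ fs/2 = 18.75 kHz, appears at 15 kHz.
52.5 kHz mod fs = 15 kHz.
15 kHz ≤ fs/2 = 18.75 kHz, appears at 15 kHz.
52.5 kHz and 90 kHz both map to 15 kHz.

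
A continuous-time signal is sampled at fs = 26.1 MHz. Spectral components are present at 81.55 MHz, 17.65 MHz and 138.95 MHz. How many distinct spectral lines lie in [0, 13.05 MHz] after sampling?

2

fs/2 = 13.05 MHz.
81.55 MHz mod fs = 3.25 MHz.
3.25 MHz ≤ fs/2 = 13.05 MHz, appears at 3.25 MHz.
17.65 MHz > fs/2 = 13.05 MHz, folds to fs − 17.65 MHz = 8.45 MHz.
138.95 MHz mod fs = 8.45 MHz.
8.45 MHz ≤ fs/2 = 13.05 MHz, appears at 8.45 MHz.
Distinct values: {3.25 MHz, 8.45 MHz} → 2.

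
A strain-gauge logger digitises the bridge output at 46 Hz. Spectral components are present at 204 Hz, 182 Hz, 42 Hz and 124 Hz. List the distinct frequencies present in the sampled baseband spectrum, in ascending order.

2 Hz, 4 Hz, 14 Hz, 20 Hz

fs/2 = 23 Hz.
204 Hz mod fs = 20 Hz.
20 Hz ≤ fs/2 = 23 Hz, appears at 20 Hz.
182 Hz mod fs = 44 Hz.
44 Hz > fs/2 = 23 Hz, folds to fs − 44 Hz = 2 Hz.
42 Hz > fs/2 = 23 Hz, folds to fs − 42 Hz = 4 Hz.
124 Hz mod fs = 32 Hz.
32 Hz > fs/2 = 23 Hz, folds to fs − 32 Hz = 14 Hz.
Distinct values: {2 Hz, 4 Hz, 14 Hz, 20 Hz}.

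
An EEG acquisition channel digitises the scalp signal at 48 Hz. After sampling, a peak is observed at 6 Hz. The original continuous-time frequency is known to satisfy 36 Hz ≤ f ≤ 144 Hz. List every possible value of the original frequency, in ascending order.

Frequencies that alias to 6 Hz are k·fs ± 6 Hz for integer k ≥ 0.
k=0: 6 Hz.
k=1: 42 Hz, 54 Hz.
k=2: 90 Hz, 102 Hz.
k=3: 138 Hz, 150 Hz.
k=4: 186 Hz, 198 Hz.
Within [36 Hz, 144 Hz]: 42 Hz, 54 Hz, 90 Hz, 102 Hz, 138 Hz.

42 Hz, 54 Hz, 90 Hz, 102 Hz, 138 Hz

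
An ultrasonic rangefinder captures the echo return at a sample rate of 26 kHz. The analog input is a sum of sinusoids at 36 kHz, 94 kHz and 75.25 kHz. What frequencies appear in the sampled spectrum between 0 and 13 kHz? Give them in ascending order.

fs/2 = 13 kHz.
36 kHz mod fs = 10 kHz.
10 kHz ≤ fs/2 = 13 kHz, appears at 10 kHz.
94 kHz mod fs = 16 kHz.
16 kHz > fs/2 = 13 kHz, folds to fs − 16 kHz = 10 kHz.
75.25 kHz mod fs = 23.25 kHz.
23.25 kHz > fs/2 = 13 kHz, folds to fs − 23.25 kHz = 2.75 kHz.
Distinct values: {2.75 kHz, 10 kHz}.

2.75 kHz, 10 kHz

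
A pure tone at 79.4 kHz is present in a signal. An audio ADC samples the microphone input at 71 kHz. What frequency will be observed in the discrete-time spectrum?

8.4 kHz

79.4 kHz mod fs = 8.4 kHz.
8.4 kHz ≤ fs/2 = 35.5 kHz, appears at 8.4 kHz.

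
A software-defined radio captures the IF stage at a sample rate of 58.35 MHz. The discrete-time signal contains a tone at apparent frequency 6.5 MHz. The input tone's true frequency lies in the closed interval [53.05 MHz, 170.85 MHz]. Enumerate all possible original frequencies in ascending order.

64.85 MHz, 110.2 MHz, 123.2 MHz, 168.55 MHz

Frequencies that alias to 6.5 MHz are k·fs ± 6.5 MHz for integer k ≥ 0.
k=0: 6.5 MHz.
k=1: 51.85 MHz, 64.85 MHz.
k=2: 110.2 MHz, 123.2 MHz.
k=3: 168.55 MHz, 181.55 MHz.
k=4: 226.9 MHz, 239.9 MHz.
Within [53.05 MHz, 170.85 MHz]: 64.85 MHz, 110.2 MHz, 123.2 MHz, 168.55 MHz.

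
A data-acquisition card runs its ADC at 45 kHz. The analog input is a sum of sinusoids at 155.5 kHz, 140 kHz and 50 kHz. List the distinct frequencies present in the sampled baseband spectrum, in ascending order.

fs/2 = 22.5 kHz.
155.5 kHz mod fs = 20.5 kHz.
20.5 kHz ≤ fs/2 = 22.5 kHz, appears at 20.5 kHz.
140 kHz mod fs = 5 kHz.
5 kHz ≤ fs/2 = 22.5 kHz, appears at 5 kHz.
50 kHz mod fs = 5 kHz.
5 kHz ≤ fs/2 = 22.5 kHz, appears at 5 kHz.
Distinct values: {5 kHz, 20.5 kHz}.

5 kHz, 20.5 kHz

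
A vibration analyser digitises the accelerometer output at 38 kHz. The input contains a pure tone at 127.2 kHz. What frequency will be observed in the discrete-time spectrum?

13.2 kHz

127.2 kHz mod fs = 13.2 kHz.
13.2 kHz ≤ fs/2 = 19 kHz, appears at 13.2 kHz.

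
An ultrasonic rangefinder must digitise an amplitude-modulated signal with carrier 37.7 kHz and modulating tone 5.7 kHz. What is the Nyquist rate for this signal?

86.8 kHz

AM sidebands sit at fc ± fm = 32 kHz and 43.4 kHz.
Highest-frequency component: 43.4 kHz.
Nyquist rate = 2 × 43.4 kHz = 86.8 kHz.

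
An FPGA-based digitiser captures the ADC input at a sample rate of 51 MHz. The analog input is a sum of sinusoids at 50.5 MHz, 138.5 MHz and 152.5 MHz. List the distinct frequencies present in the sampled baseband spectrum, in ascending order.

fs/2 = 25.5 MHz.
50.5 MHz > fs/2 = 25.5 MHz, folds to fs − 50.5 MHz = 0.5 MHz.
138.5 MHz mod fs = 36.5 MHz.
36.5 MHz > fs/2 = 25.5 MHz, folds to fs − 36.5 MHz = 14.5 MHz.
152.5 MHz mod fs = 50.5 MHz.
50.5 MHz > fs/2 = 25.5 MHz, folds to fs − 50.5 MHz = 0.5 MHz.
Distinct values: {0.5 MHz, 14.5 MHz}.

0.5 MHz, 14.5 MHz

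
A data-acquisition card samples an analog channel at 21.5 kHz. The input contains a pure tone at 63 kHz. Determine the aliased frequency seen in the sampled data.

1.5 kHz

63 kHz mod fs = 20 kHz.
20 kHz > fs/2 = 10.75 kHz, folds to fs − 20 kHz = 1.5 kHz.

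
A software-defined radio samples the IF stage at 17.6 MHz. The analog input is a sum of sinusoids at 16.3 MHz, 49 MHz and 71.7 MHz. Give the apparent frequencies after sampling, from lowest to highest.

1.3 MHz, 3.8 MHz

fs/2 = 8.8 MHz.
16.3 MHz > fs/2 = 8.8 MHz, folds to fs − 16.3 MHz = 1.3 MHz.
49 MHz mod fs = 13.8 MHz.
13.8 MHz > fs/2 = 8.8 MHz, folds to fs − 13.8 MHz = 3.8 MHz.
71.7 MHz mod fs = 1.3 MHz.
1.3 MHz ≤ fs/2 = 8.8 MHz, appears at 1.3 MHz.
Distinct values: {1.3 MHz, 3.8 MHz}.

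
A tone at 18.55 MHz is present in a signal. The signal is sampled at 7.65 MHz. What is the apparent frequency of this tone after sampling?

18.55 MHz mod fs = 3.25 MHz.
3.25 MHz ≤ fs/2 = 3.825 MHz, appears at 3.25 MHz.

3.25 MHz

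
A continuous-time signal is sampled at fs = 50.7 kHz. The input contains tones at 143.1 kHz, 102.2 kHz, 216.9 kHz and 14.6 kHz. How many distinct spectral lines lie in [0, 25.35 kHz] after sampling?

4

fs/2 = 25.35 kHz.
143.1 kHz mod fs = 41.7 kHz.
41.7 kHz > fs/2 = 25.35 kHz, folds to fs − 41.7 kHz = 9 kHz.
102.2 kHz mod fs = 0.8 kHz.
0.8 kHz ≤ fs/2 = 25.35 kHz, appears at 0.8 kHz.
216.9 kHz mod fs = 14.1 kHz.
14.1 kHz ≤ fs/2 = 25.35 kHz, appears at 14.1 kHz.
14.6 kHz ≤ fs/2 = 25.35 kHz, passes unchanged.
Distinct values: {0.8 kHz, 9 kHz, 14.1 kHz, 14.6 kHz} → 4.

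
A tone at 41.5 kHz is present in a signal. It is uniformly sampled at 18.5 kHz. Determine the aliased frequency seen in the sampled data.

41.5 kHz mod fs = 4.5 kHz.
4.5 kHz ≤ fs/2 = 9.25 kHz, appears at 4.5 kHz.

4.5 kHz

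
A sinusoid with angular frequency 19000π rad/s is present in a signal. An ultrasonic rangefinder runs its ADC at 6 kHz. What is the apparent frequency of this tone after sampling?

2.5 kHz

ω = 19000π rad/s → f = ω/(2π) = 9500 Hz = 9.5 kHz.
9.5 kHz mod fs = 3.5 kHz.
3.5 kHz > fs/2 = 3 kHz, folds to fs − 3.5 kHz = 2.5 kHz.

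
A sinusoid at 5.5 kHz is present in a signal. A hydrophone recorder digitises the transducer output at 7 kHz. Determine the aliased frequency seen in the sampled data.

1.5 kHz

5.5 kHz > fs/2 = 3.5 kHz, folds to fs − 5.5 kHz = 1.5 kHz.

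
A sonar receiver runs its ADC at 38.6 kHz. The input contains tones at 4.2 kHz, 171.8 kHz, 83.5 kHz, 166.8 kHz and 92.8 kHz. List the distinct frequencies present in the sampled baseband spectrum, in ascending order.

4.2 kHz, 6.3 kHz, 12.4 kHz, 15.6 kHz, 17.4 kHz

fs/2 = 19.3 kHz.
4.2 kHz ≤ fs/2 = 19.3 kHz, passes unchanged.
171.8 kHz mod fs = 17.4 kHz.
17.4 kHz ≤ fs/2 = 19.3 kHz, appears at 17.4 kHz.
83.5 kHz mod fs = 6.3 kHz.
6.3 kHz ≤ fs/2 = 19.3 kHz, appears at 6.3 kHz.
166.8 kHz mod fs = 12.4 kHz.
12.4 kHz ≤ fs/2 = 19.3 kHz, appears at 12.4 kHz.
92.8 kHz mod fs = 15.6 kHz.
15.6 kHz ≤ fs/2 = 19.3 kHz, appears at 15.6 kHz.
Distinct values: {4.2 kHz, 6.3 kHz, 12.4 kHz, 15.6 kHz, 17.4 kHz}.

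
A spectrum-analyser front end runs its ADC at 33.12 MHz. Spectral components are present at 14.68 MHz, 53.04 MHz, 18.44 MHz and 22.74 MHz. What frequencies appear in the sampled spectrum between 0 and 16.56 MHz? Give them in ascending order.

fs/2 = 16.56 MHz.
14.68 MHz ≤ fs/2 = 16.56 MHz, passes unchanged.
53.04 MHz mod fs = 19.92 MHz.
19.92 MHz > fs/2 = 16.56 MHz, folds to fs − 19.92 MHz = 13.2 MHz.
18.44 MHz > fs/2 = 16.56 MHz, folds to fs − 18.44 MHz = 14.68 MHz.
22.74 MHz > fs/2 = 16.56 MHz, folds to fs − 22.74 MHz = 10.38 MHz.
Distinct values: {10.38 MHz, 13.2 MHz, 14.68 MHz}.

10.38 MHz, 13.2 MHz, 14.68 MHz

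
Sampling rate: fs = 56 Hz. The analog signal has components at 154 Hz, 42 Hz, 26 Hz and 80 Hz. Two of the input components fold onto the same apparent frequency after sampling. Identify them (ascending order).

42 Hz, 154 Hz

fs/2 = 28 Hz.
154 Hz mod fs = 42 Hz.
42 Hz > fs/2 = 28 Hz, folds to fs − 42 Hz = 14 Hz.
42 Hz > fs/2 = 28 Hz, folds to fs − 42 Hz = 14 Hz.
26 Hz ≤ fs/2 = 28 Hz, passes unchanged.
80 Hz mod fs = 24 Hz.
24 Hz ≤ fs/2 = 28 Hz, appears at 24 Hz.
42 Hz and 154 Hz both map to 14 Hz.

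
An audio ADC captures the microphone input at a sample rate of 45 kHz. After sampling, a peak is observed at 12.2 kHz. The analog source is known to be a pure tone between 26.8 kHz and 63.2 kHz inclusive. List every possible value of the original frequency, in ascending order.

32.8 kHz, 57.2 kHz

Frequencies that alias to 12.2 kHz are k·fs ± 12.2 kHz for integer k ≥ 0.
k=0: 12.2 kHz.
k=1: 32.8 kHz, 57.2 kHz.
k=2: 77.8 kHz, 102.2 kHz.
Within [26.8 kHz, 63.2 kHz]: 32.8 kHz, 57.2 kHz.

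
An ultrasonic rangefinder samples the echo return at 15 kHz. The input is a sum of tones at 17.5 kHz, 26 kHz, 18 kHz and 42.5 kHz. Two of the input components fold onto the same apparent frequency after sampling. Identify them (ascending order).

17.5 kHz, 42.5 kHz

fs/2 = 7.5 kHz.
17.5 kHz mod fs = 2.5 kHz.
2.5 kHz ≤ fs/2 = 7.5 kHz, appears at 2.5 kHz.
26 kHz mod fs = 11 kHz.
11 kHz > fs/2 = 7.5 kHz, folds to fs − 11 kHz = 4 kHz.
18 kHz mod fs = 3 kHz.
3 kHz ≤ fs/2 = 7.5 kHz, appears at 3 kHz.
42.5 kHz mod fs = 12.5 kHz.
12.5 kHz > fs/2 = 7.5 kHz, folds to fs − 12.5 kHz = 2.5 kHz.
17.5 kHz and 42.5 kHz both map to 2.5 kHz.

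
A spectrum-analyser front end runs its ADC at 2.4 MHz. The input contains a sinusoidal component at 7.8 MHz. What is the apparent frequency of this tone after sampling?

0.6 MHz

7.8 MHz mod fs = 0.6 MHz.
0.6 MHz ≤ fs/2 = 1.2 MHz, appears at 0.6 MHz.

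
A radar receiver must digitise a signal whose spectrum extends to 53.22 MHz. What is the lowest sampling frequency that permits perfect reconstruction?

Nyquist rate = 2 × 53.22 MHz = 106.44 MHz.

106.44 MHz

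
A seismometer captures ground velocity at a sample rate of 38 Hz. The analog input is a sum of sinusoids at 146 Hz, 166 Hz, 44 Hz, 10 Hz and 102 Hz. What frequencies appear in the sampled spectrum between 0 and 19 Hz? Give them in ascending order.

6 Hz, 10 Hz, 12 Hz, 14 Hz

fs/2 = 19 Hz.
146 Hz mod fs = 32 Hz.
32 Hz > fs/2 = 19 Hz, folds to fs − 32 Hz = 6 Hz.
166 Hz mod fs = 14 Hz.
14 Hz ≤ fs/2 = 19 Hz, appears at 14 Hz.
44 Hz mod fs = 6 Hz.
6 Hz ≤ fs/2 = 19 Hz, appears at 6 Hz.
10 Hz ≤ fs/2 = 19 Hz, passes unchanged.
102 Hz mod fs = 26 Hz.
26 Hz > fs/2 = 19 Hz, folds to fs − 26 Hz = 12 Hz.
Distinct values: {6 Hz, 10 Hz, 12 Hz, 14 Hz}.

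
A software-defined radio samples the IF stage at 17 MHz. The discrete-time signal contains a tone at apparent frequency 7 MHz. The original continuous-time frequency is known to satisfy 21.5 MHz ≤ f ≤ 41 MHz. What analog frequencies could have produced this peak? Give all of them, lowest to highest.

24 MHz, 27 MHz, 41 MHz

Frequencies that alias to 7 MHz are k·fs ± 7 MHz for integer k ≥ 0.
k=0: 7 MHz.
k=1: 10 MHz, 24 MHz.
k=2: 27 MHz, 41 MHz.
k=3: 44 MHz, 58 MHz.
Within [21.5 MHz, 41 MHz]: 24 MHz, 27 MHz, 41 MHz.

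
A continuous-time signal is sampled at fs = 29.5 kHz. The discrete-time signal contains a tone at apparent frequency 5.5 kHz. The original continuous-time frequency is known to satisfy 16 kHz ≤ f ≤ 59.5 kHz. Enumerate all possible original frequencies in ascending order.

Frequencies that alias to 5.5 kHz are k·fs ± 5.5 kHz for integer k ≥ 0.
k=0: 5.5 kHz.
k=1: 24 kHz, 35 kHz.
k=2: 53.5 kHz, 64.5 kHz.
k=3: 83 kHz, 94 kHz.
Within [16 kHz, 59.5 kHz]: 24 kHz, 35 kHz, 53.5 kHz.

24 kHz, 35 kHz, 53.5 kHz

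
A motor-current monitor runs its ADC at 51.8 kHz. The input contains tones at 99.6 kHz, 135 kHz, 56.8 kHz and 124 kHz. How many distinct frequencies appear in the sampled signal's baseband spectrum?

3

fs/2 = 25.9 kHz.
99.6 kHz mod fs = 47.8 kHz.
47.8 kHz > fs/2 = 25.9 kHz, folds to fs − 47.8 kHz = 4 kHz.
135 kHz mod fs = 31.4 kHz.
31.4 kHz > fs/2 = 25.9 kHz, folds to fs − 31.4 kHz = 20.4 kHz.
56.8 kHz mod fs = 5 kHz.
5 kHz ≤ fs/2 = 25.9 kHz, appears at 5 kHz.
124 kHz mod fs = 20.4 kHz.
20.4 kHz ≤ fs/2 = 25.9 kHz, appears at 20.4 kHz.
Distinct values: {4 kHz, 5 kHz, 20.4 kHz} → 3.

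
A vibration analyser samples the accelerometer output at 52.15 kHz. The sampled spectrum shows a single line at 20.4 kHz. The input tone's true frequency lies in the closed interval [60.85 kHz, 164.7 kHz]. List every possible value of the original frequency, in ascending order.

72.55 kHz, 83.9 kHz, 124.7 kHz, 136.05 kHz

Frequencies that alias to 20.4 kHz are k·fs ± 20.4 kHz for integer k ≥ 0.
k=0: 20.4 kHz.
k=1: 31.75 kHz, 72.55 kHz.
k=2: 83.9 kHz, 124.7 kHz.
k=3: 136.05 kHz, 176.85 kHz.
k=4: 188.2 kHz, 229 kHz.
Within [60.85 kHz, 164.7 kHz]: 72.55 kHz, 83.9 kHz, 124.7 kHz, 136.05 kHz.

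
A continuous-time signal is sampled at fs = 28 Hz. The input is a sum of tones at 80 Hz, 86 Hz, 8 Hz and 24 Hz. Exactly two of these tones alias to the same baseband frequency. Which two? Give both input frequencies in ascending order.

24 Hz, 80 Hz

fs/2 = 14 Hz.
80 Hz mod fs = 24 Hz.
24 Hz > fs/2 = 14 Hz, folds to fs − 24 Hz = 4 Hz.
86 Hz mod fs = 2 Hz.
2 Hz ≤ fs/2 = 14 Hz, appears at 2 Hz.
8 Hz ≤ fs/2 = 14 Hz, passes unchanged.
24 Hz > fs/2 = 14 Hz, folds to fs − 24 Hz = 4 Hz.
24 Hz and 80 Hz both map to 4 Hz.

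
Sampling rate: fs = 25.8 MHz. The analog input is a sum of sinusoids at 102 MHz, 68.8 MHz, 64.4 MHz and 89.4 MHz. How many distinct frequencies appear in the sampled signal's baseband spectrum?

4

fs/2 = 12.9 MHz.
102 MHz mod fs = 24.6 MHz.
24.6 MHz > fs/2 = 12.9 MHz, folds to fs − 24.6 MHz = 1.2 MHz.
68.8 MHz mod fs = 17.2 MHz.
17.2 MHz > fs/2 = 12.9 MHz, folds to fs − 17.2 MHz = 8.6 MHz.
64.4 MHz mod fs = 12.8 MHz.
12.8 MHz ≤ fs/2 = 12.9 MHz, appears at 12.8 MHz.
89.4 MHz mod fs = 12 MHz.
12 MHz ≤ fs/2 = 12.9 MHz, appears at 12 MHz.
Distinct values: {1.2 MHz, 8.6 MHz, 12 MHz, 12.8 MHz} → 4.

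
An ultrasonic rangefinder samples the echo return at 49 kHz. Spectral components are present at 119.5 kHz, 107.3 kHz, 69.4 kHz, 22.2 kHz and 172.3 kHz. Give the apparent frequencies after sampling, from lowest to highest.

fs/2 = 24.5 kHz.
119.5 kHz mod fs = 21.5 kHz.
21.5 kHz ≤ fs/2 = 24.5 kHz, appears at 21.5 kHz.
107.3 kHz mod fs = 9.3 kHz.
9.3 kHz ≤ fs/2 = 24.5 kHz, appears at 9.3 kHz.
69.4 kHz mod fs = 20.4 kHz.
20.4 kHz ≤ fs/2 = 24.5 kHz, appears at 20.4 kHz.
22.2 kHz ≤ fs/2 = 24.5 kHz, passes unchanged.
172.3 kHz mod fs = 25.3 kHz.
25.3 kHz > fs/2 = 24.5 kHz, folds to fs − 25.3 kHz = 23.7 kHz.
Distinct values: {9.3 kHz, 20.4 kHz, 21.5 kHz, 22.2 kHz, 23.7 kHz}.

9.3 kHz, 20.4 kHz, 21.5 kHz, 22.2 kHz, 23.7 kHz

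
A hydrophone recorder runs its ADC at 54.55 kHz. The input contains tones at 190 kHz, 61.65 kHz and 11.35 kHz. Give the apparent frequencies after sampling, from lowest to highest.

7.1 kHz, 11.35 kHz, 26.35 kHz

fs/2 = 27.275 kHz.
190 kHz mod fs = 26.35 kHz.
26.35 kHz ≤ fs/2 = 27.275 kHz, appears at 26.35 kHz.
61.65 kHz mod fs = 7.1 kHz.
7.1 kHz ≤ fs/2 = 27.275 kHz, appears at 7.1 kHz.
11.35 kHz ≤ fs/2 = 27.275 kHz, passes unchanged.
Distinct values: {7.1 kHz, 11.35 kHz, 26.35 kHz}.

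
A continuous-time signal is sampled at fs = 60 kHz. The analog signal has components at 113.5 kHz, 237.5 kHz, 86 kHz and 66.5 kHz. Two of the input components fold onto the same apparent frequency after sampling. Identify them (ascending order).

66.5 kHz, 113.5 kHz

fs/2 = 30 kHz.
113.5 kHz mod fs = 53.5 kHz.
53.5 kHz > fs/2 = 30 kHz, folds to fs − 53.5 kHz = 6.5 kHz.
237.5 kHz mod fs = 57.5 kHz.
57.5 kHz > fs/2 = 30 kHz, folds to fs − 57.5 kHz = 2.5 kHz.
86 kHz mod fs = 26 kHz.
26 kHz ≤ fs/2 = 30 kHz, appears at 26 kHz.
66.5 kHz mod fs = 6.5 kHz.
6.5 kHz ≤ fs/2 = 30 kHz, appears at 6.5 kHz.
66.5 kHz and 113.5 kHz both map to 6.5 kHz.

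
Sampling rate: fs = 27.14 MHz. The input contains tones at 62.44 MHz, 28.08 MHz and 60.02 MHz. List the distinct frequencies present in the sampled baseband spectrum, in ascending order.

0.94 MHz, 5.74 MHz, 8.16 MHz

fs/2 = 13.57 MHz.
62.44 MHz mod fs = 8.16 MHz.
8.16 MHz ≤ fs/2 = 13.57 MHz, appears at 8.16 MHz.
28.08 MHz mod fs = 0.94 MHz.
0.94 MHz ≤ fs/2 = 13.57 MHz, appears at 0.94 MHz.
60.02 MHz mod fs = 5.74 MHz.
5.74 MHz ≤ fs/2 = 13.57 MHz, appears at 5.74 MHz.
Distinct values: {0.94 MHz, 5.74 MHz, 8.16 MHz}.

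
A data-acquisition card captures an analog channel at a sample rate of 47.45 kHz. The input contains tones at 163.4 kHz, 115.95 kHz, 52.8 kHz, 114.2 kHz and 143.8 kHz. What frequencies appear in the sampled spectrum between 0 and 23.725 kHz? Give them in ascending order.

1.45 kHz, 5.35 kHz, 19.3 kHz, 21.05 kHz

fs/2 = 23.725 kHz.
163.4 kHz mod fs = 21.05 kHz.
21.05 kHz ≤ fs/2 = 23.725 kHz, appears at 21.05 kHz.
115.95 kHz mod fs = 21.05 kHz.
21.05 kHz ≤ fs/2 = 23.725 kHz, appears at 21.05 kHz.
52.8 kHz mod fs = 5.35 kHz.
5.35 kHz ≤ fs/2 = 23.725 kHz, appears at 5.35 kHz.
114.2 kHz mod fs = 19.3 kHz.
19.3 kHz ≤ fs/2 = 23.725 kHz, appears at 19.3 kHz.
143.8 kHz mod fs = 1.45 kHz.
1.45 kHz ≤ fs/2 = 23.725 kHz, appears at 1.45 kHz.
Distinct values: {1.45 kHz, 5.35 kHz, 19.3 kHz, 21.05 kHz}.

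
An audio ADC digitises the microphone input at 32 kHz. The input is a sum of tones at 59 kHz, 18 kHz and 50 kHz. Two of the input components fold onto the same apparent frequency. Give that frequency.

14 kHz

fs/2 = 16 kHz.
59 kHz mod fs = 27 kHz.
27 kHz > fs/2 = 16 kHz, folds to fs − 27 kHz = 5 kHz.
18 kHz > fs/2 = 16 kHz, folds to fs − 18 kHz = 14 kHz.
50 kHz mod fs = 18 kHz.
18 kHz > fs/2 = 16 kHz, folds to fs − 18 kHz = 14 kHz.
18 kHz and 50 kHz both map to 14 kHz.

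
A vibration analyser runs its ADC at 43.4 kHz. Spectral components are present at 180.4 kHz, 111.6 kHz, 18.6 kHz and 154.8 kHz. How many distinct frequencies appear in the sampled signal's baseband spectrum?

3

fs/2 = 21.7 kHz.
180.4 kHz mod fs = 6.8 kHz.
6.8 kHz ≤ fs/2 = 21.7 kHz, appears at 6.8 kHz.
111.6 kHz mod fs = 24.8 kHz.
24.8 kHz > fs/2 = 21.7 kHz, folds to fs − 24.8 kHz = 18.6 kHz.
18.6 kHz ≤ fs/2 = 21.7 kHz, passes unchanged.
154.8 kHz mod fs = 24.6 kHz.
24.6 kHz > fs/2 = 21.7 kHz, folds to fs − 24.6 kHz = 18.8 kHz.
Distinct values: {6.8 kHz, 18.6 kHz, 18.8 kHz} → 3.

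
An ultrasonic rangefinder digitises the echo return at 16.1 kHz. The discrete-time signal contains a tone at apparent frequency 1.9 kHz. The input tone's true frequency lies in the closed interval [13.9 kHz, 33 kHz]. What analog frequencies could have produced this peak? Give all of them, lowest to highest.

Frequencies that alias to 1.9 kHz are k·fs ± 1.9 kHz for integer k ≥ 0.
k=0: 1.9 kHz.
k=1: 14.2 kHz, 18 kHz.
k=2: 30.3 kHz, 34.1 kHz.
k=3: 46.4 kHz, 50.2 kHz.
Within [13.9 kHz, 33 kHz]: 14.2 kHz, 18 kHz, 30.3 kHz.

14.2 kHz, 18 kHz, 30.3 kHz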